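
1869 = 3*623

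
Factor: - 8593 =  - 13^1*661^1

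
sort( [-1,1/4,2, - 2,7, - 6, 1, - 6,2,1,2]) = [ - 6, - 6, - 2,  -  1,1/4,1,  1, 2,2,2,7]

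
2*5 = 10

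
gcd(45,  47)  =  1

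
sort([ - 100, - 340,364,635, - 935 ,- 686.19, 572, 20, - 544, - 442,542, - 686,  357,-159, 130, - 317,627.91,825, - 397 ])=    [  -  935, - 686.19, - 686, - 544, - 442, - 397, - 340, - 317, - 159, - 100, 20,130, 357 , 364, 542, 572,627.91, 635, 825] 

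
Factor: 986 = 2^1 *17^1*29^1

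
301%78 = 67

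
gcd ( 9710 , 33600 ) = 10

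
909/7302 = 303/2434=0.12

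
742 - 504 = 238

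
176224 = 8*22028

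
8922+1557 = 10479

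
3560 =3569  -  9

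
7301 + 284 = 7585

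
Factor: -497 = - 7^1 * 71^1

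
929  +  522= 1451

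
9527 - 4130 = 5397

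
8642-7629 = 1013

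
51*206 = 10506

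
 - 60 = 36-96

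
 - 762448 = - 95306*8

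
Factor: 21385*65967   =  1410704295= 3^1 *5^1 * 7^1*11^1*13^1*47^1*1999^1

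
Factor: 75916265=5^1*263^1*57731^1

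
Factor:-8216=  - 2^3*13^1*79^1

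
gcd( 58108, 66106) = 2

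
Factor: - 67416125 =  - 5^3 * 7^1*77047^1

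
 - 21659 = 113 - 21772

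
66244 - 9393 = 56851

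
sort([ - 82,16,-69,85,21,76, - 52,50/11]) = [ - 82,-69, - 52,50/11, 16,21,  76, 85 ] 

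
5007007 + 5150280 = 10157287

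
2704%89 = 34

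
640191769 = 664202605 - 24010836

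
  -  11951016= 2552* (-4683)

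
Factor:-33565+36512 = 2947  =  7^1*421^1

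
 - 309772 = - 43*7204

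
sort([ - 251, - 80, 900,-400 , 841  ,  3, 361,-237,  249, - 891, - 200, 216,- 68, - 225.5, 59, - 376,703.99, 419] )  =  [ - 891,-400,-376, - 251, - 237, - 225.5, - 200, - 80, - 68,  3,59, 216,249, 361, 419,703.99, 841,900]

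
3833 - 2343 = 1490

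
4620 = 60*77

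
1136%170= 116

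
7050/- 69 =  - 2350/23 = - 102.17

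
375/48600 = 5/648  =  0.01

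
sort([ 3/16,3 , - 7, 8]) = [-7,3/16, 3,8 ] 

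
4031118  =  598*6741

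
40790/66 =618 + 1/33 = 618.03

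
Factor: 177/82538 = 2^( - 1)*3^1 *59^1*41269^(- 1) 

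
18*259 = 4662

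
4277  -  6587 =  - 2310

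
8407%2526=829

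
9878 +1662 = 11540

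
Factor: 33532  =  2^2*83^1*101^1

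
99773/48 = 2078+ 29/48 = 2078.60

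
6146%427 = 168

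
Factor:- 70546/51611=-10078/7373 = -2^1 * 73^( - 1 )*  101^(-1 )*5039^1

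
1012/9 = 112 + 4/9 = 112.44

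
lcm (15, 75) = 75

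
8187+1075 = 9262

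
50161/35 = 1433 + 6/35   =  1433.17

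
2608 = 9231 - 6623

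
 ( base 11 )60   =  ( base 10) 66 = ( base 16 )42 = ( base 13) 51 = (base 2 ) 1000010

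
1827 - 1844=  - 17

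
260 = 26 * 10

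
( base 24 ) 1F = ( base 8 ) 47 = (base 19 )21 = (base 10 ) 39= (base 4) 213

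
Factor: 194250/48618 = 3^( - 1)*5^3*7^1*73^( - 1) = 875/219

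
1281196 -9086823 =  - 7805627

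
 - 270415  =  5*( - 54083)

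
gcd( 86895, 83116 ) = 1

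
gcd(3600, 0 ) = 3600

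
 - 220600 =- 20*11030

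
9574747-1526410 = 8048337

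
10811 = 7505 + 3306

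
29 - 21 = 8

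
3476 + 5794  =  9270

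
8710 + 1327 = 10037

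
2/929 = 2/929=0.00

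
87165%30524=26117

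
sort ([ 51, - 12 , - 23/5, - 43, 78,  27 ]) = [ - 43, - 12, - 23/5,27, 51, 78]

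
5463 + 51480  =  56943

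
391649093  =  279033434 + 112615659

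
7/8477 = 1/1211 = 0.00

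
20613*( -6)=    - 123678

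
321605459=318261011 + 3344448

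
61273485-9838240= 51435245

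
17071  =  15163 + 1908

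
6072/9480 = 253/395 = 0.64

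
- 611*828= - 505908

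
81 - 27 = 54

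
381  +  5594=5975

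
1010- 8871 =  - 7861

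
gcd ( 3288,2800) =8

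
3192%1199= 794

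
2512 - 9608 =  - 7096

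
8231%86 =61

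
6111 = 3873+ 2238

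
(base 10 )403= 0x193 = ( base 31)D0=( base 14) 20b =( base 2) 110010011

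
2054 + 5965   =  8019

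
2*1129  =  2258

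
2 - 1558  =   -1556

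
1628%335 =288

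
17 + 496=513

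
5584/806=2792/403 = 6.93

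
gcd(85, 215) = 5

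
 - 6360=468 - 6828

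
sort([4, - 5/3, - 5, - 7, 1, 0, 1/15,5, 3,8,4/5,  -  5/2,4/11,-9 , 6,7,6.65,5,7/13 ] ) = [ - 9,- 7,- 5,  -  5/2, - 5/3 , 0, 1/15, 4/11,7/13, 4/5, 1, 3,  4, 5,5,6, 6.65,7,  8]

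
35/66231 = 35/66231= 0.00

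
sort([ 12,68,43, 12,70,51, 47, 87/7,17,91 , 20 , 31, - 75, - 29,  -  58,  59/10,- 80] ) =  [ - 80, - 75, - 58, - 29,59/10,  12,12,87/7,17,  20,31,43, 47,51,68,70, 91]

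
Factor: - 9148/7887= - 2^2*3^( - 1)*11^(- 1)*239^( - 1 )*  2287^1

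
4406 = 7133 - 2727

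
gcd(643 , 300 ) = 1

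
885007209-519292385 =365714824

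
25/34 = 25/34  =  0.74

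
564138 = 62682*9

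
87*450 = 39150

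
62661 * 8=501288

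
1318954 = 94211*14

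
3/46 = 3/46 = 0.07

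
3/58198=3/58198 = 0.00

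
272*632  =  171904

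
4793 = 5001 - 208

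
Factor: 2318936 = 2^3*17^3*59^1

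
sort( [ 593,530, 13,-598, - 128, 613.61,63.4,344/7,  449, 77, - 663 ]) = [ - 663, - 598,- 128,13, 344/7, 63.4,77, 449,  530, 593,613.61]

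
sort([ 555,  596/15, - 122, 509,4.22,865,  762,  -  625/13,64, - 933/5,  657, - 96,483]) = [-933/5,-122, - 96, - 625/13, 4.22,596/15, 64,483, 509, 555,  657, 762, 865 ]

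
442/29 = 442/29 = 15.24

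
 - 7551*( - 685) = 5172435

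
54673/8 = 54673/8=6834.12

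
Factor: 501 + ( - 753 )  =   - 2^2 * 3^2*7^1 = -252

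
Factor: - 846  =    -  2^1*3^2*47^1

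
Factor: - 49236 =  - 2^2*3^1 * 11^1*373^1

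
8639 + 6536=15175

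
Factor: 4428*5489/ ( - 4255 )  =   - 24305292/4255  =  - 2^2* 3^3 *5^( - 1 )*11^1*23^( - 1 )* 37^ ( - 1) * 41^1 * 499^1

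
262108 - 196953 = 65155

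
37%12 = 1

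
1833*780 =1429740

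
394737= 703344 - 308607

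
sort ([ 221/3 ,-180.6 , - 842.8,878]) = [ - 842.8,  -  180.6,221/3,878 ]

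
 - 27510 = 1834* ( - 15)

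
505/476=505/476 = 1.06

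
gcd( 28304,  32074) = 58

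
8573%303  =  89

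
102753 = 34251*3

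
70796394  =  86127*822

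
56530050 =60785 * 930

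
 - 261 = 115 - 376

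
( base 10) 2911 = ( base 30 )371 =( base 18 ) 8HD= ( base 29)3db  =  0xb5f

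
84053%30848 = 22357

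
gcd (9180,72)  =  36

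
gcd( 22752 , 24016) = 1264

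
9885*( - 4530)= - 44779050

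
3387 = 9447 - 6060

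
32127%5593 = 4162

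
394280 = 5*78856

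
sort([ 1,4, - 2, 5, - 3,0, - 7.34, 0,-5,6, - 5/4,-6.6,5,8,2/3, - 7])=[ - 7.34,-7,-6.6, - 5, - 3, - 2, - 5/4,0, 0,2/3,1, 4,5,5, 6, 8] 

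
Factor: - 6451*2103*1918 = - 26020456854 = - 2^1 * 3^1*7^1*137^1*701^1 * 6451^1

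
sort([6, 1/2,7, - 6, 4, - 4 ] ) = [ - 6, - 4, 1/2,4, 6, 7 ] 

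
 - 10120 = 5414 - 15534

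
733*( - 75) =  - 54975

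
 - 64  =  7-71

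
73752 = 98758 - 25006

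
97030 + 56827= 153857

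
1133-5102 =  - 3969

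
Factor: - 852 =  - 2^2*3^1*71^1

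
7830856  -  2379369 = 5451487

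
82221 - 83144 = - 923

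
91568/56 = 1635 + 1/7 =1635.14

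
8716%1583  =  801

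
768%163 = 116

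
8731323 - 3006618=5724705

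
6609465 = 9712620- 3103155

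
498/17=29 + 5/17  =  29.29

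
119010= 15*7934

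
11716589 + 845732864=857449453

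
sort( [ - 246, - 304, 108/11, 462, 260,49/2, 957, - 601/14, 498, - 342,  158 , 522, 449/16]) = [  -  342, - 304, - 246, - 601/14, 108/11, 49/2, 449/16, 158,260, 462, 498,522, 957 ]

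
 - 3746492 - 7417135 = - 11163627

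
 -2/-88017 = 2/88017  =  0.00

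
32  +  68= 100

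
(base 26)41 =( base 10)105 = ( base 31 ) 3C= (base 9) 126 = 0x69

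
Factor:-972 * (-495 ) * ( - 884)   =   - 425327760 = - 2^4*3^7*5^1*11^1*13^1*17^1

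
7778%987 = 869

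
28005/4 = 7001 + 1/4= 7001.25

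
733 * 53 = 38849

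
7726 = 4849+2877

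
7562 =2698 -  - 4864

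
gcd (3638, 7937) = 1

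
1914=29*66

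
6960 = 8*870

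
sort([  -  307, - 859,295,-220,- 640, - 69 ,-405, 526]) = [ - 859, - 640, - 405, - 307, - 220,- 69, 295, 526]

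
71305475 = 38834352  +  32471123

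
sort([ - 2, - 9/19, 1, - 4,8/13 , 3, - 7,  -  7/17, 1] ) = [ - 7,  -  4, - 2, - 9/19,-7/17, 8/13 , 1,1,  3] 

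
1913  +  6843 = 8756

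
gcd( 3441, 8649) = 93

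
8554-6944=1610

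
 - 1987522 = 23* ( -86414 )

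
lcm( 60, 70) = 420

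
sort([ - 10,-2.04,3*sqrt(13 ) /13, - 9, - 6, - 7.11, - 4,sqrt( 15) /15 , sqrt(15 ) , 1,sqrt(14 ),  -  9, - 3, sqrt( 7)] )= [-10, - 9, - 9, - 7.11,  -  6,  -  4, - 3, - 2.04 , sqrt(15 ) /15,  3*sqrt( 13) /13,1 , sqrt(7),sqrt(14), sqrt(15)]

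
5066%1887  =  1292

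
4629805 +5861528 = 10491333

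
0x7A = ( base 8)172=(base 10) 122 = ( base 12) A2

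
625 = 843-218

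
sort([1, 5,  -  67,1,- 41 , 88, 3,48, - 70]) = [ -70, - 67 , - 41, 1, 1,3,5, 48,  88]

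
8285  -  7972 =313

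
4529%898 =39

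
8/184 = 1/23 = 0.04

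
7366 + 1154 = 8520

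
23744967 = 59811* 397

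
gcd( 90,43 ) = 1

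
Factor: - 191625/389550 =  - 365/742 = - 2^( - 1 )*5^1*7^( - 1 )*53^(-1 )*73^1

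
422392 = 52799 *8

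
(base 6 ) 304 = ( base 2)1110000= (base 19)5H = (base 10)112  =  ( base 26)48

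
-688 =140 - 828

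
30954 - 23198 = 7756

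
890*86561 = 77039290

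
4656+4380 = 9036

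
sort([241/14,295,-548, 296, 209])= [-548, 241/14,209, 295, 296]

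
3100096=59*52544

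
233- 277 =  - 44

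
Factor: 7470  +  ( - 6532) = 938  =  2^1*7^1*67^1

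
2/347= 2/347=0.01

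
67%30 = 7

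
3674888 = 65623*56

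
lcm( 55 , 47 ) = 2585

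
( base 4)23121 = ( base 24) 169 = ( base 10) 729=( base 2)1011011001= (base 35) kt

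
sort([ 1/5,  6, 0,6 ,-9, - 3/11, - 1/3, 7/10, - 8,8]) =[ - 9, - 8 , - 1/3, - 3/11 , 0,1/5,7/10,6, 6,  8]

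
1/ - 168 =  - 1/168 = -  0.01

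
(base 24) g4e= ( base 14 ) 3582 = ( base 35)7LG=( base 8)22156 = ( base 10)9326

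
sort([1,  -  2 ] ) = [ - 2,1]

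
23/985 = 23/985 =0.02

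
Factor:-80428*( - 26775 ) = 2^2*3^2 * 5^2 * 7^1*17^1 * 20107^1= 2153459700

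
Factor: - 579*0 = 0^1 = 0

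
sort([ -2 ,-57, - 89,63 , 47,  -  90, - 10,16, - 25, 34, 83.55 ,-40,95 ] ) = [ - 90,- 89,-57,-40,- 25, - 10, - 2, 16,  34,47,63, 83.55, 95]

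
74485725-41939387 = 32546338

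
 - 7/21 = -1 + 2/3 =-0.33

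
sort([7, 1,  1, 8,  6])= [1, 1,6, 7, 8] 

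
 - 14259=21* ( - 679 )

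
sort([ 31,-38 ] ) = [ - 38, 31] 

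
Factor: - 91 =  - 7^1*13^1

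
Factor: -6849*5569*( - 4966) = 189413574246 = 2^1*3^2*13^1*191^1*761^1 * 5569^1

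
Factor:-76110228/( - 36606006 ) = 2^1*3^( - 5 )*251^1*8369^( - 1)*8423^1 = 4228346/2033667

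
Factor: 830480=2^4*5^1*7^1 * 1483^1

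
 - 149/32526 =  - 1 + 32377/32526= - 0.00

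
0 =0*4091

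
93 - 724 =-631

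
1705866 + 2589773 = 4295639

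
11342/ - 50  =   - 5671/25  =  - 226.84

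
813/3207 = 271/1069 = 0.25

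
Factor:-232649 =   -  83^1*2803^1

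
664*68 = 45152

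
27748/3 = 9249+1/3 = 9249.33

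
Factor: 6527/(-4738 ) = -2^( - 1)*23^( - 1)*61^1 * 103^ (-1 )*107^1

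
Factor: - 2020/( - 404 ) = 5^1 =5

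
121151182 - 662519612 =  - 541368430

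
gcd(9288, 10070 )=2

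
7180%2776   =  1628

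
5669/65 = 87 + 14/65 = 87.22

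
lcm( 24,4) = 24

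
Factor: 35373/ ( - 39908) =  - 39/44=   - 2^( - 2)*3^1*11^( - 1 )*13^1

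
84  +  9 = 93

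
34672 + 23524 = 58196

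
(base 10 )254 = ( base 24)ae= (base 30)8e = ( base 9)312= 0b11111110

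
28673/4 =7168 + 1/4 = 7168.25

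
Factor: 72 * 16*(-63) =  - 72576 =- 2^7*3^4*7^1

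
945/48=315/16 = 19.69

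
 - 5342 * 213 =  - 1137846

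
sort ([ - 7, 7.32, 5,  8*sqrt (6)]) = [ - 7,5,7.32, 8*sqrt( 6) ] 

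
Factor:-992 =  -2^5*31^1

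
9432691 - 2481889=6950802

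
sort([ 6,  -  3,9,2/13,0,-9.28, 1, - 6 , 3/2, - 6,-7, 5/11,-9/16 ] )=[ - 9.28, - 7,-6,  -  6,-3, - 9/16,0,2/13, 5/11, 1,  3/2, 6,9 ]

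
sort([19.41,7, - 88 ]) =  [ - 88, 7, 19.41]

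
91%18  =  1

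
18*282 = 5076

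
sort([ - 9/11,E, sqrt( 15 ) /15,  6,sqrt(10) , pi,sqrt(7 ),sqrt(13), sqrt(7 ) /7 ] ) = [-9/11,sqrt( 15)/15, sqrt (7 ) /7,sqrt( 7), E, pi,sqrt( 10 ), sqrt(13 ), 6 ]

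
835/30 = 27 + 5/6 = 27.83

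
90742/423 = 214+220/423= 214.52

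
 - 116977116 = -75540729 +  - 41436387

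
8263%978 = 439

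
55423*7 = 387961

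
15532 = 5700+9832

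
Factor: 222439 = 7^1 * 43^1*739^1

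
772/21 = 772/21 = 36.76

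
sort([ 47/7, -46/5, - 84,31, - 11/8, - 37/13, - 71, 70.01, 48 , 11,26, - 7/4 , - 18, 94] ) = [  -  84, - 71,- 18 , - 46/5, - 37/13 , - 7/4, - 11/8, 47/7, 11,26,  31,48,70.01, 94 ] 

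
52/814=26/407 = 0.06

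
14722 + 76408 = 91130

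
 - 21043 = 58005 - 79048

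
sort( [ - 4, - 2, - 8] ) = [ - 8, - 4, - 2 ] 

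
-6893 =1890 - 8783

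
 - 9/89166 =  - 3/29722 = -  0.00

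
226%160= 66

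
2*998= 1996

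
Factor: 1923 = 3^1 * 641^1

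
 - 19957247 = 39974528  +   - 59931775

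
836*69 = 57684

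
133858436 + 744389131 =878247567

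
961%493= 468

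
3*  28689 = 86067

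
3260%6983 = 3260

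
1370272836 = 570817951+799454885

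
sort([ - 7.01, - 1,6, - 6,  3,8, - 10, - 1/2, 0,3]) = [ - 10, -7.01, - 6, -1, - 1/2,0 , 3, 3,6,8]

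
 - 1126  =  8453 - 9579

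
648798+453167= 1101965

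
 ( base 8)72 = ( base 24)2A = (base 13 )46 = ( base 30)1s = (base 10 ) 58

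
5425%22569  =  5425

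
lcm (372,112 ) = 10416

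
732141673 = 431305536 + 300836137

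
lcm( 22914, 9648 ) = 183312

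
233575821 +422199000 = 655774821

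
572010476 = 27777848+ 544232628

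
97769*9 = 879921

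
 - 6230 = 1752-7982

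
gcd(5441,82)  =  1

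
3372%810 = 132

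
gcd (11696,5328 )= 16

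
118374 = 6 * 19729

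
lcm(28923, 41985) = 1301535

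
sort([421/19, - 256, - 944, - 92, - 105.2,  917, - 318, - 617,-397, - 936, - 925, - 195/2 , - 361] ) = [ - 944, - 936, - 925, -617, - 397,-361, - 318, - 256 , - 105.2, - 195/2, - 92,421/19,917]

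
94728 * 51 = 4831128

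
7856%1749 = 860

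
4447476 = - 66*( - 67386 )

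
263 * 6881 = 1809703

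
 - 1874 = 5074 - 6948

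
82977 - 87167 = -4190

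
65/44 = 65/44 = 1.48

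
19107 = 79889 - 60782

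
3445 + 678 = 4123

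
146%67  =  12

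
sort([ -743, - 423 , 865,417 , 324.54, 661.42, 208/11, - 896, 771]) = [ -896, - 743, - 423,208/11,  324.54,417 , 661.42, 771,865] 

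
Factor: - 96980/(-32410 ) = 9698/3241 = 2^1*7^( - 1)*13^1*373^1  *463^ (-1)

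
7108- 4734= 2374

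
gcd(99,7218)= 9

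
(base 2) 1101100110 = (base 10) 870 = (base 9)1166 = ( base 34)PK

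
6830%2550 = 1730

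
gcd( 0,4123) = 4123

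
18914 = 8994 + 9920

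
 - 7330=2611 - 9941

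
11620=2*5810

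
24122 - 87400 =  - 63278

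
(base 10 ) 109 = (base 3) 11001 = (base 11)9A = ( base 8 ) 155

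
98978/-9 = - 98978/9 = - 10997.56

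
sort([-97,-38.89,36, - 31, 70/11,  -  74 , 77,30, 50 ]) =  [-97, - 74, - 38.89, - 31,70/11,30,36,50,77]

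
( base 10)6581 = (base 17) 15D2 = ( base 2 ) 1100110110101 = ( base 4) 1212311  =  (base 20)G91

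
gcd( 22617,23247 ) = 63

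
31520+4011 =35531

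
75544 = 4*18886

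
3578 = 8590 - 5012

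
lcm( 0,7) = 0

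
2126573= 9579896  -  7453323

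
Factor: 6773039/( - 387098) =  - 2^( - 1)*7^1*13^1 * 263^1  *283^1*193549^( - 1) 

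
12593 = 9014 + 3579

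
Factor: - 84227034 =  - 2^1*3^1*14037839^1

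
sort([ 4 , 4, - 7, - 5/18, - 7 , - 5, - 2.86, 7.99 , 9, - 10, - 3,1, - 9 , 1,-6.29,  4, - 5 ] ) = [-10, - 9, - 7, - 7, - 6.29, - 5,-5, - 3 , - 2.86, - 5/18,  1,1,4 , 4,  4,  7.99 , 9]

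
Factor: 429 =3^1  *11^1*13^1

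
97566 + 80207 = 177773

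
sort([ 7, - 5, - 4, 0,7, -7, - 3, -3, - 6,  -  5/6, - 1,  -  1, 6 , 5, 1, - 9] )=[-9,-7  , - 6, - 5, - 4, - 3, - 3 ,-1 ,-1,  -  5/6, 0, 1,  5,6, 7 , 7 ]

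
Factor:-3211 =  - 13^2*19^1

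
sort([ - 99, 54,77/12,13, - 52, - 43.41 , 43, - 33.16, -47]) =[ - 99, - 52, - 47  ,-43.41,- 33.16,77/12,13,43, 54]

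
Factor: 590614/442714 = 449^( - 1)*599^1 = 599/449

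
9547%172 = 87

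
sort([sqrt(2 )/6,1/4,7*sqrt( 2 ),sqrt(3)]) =[sqrt( 2)/6, 1/4,sqrt( 3 ),7 *sqrt(2 ) ]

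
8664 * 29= 251256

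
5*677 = 3385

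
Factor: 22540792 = 2^3 * 2817599^1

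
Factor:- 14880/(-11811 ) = 160/127 =2^5*5^1 * 127^( - 1 )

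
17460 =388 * 45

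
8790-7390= 1400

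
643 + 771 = 1414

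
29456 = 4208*7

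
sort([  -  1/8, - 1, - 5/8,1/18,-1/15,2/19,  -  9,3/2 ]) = [ - 9,- 1, - 5/8, - 1/8, - 1/15, 1/18 , 2/19,3/2]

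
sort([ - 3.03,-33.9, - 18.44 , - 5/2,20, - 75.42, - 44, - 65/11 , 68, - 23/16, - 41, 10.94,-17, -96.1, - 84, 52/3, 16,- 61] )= [ - 96.1, - 84, - 75.42,  -  61,  -  44, - 41, - 33.9, - 18.44,  -  17, - 65/11, - 3.03, - 5/2, - 23/16, 10.94,16, 52/3, 20, 68 ]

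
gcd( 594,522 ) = 18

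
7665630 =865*8862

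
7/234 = 7/234= 0.03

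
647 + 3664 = 4311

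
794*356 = 282664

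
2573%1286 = 1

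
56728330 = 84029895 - 27301565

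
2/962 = 1/481 = 0.00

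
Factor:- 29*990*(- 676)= 19407960 = 2^3*3^2*5^1*11^1 * 13^2* 29^1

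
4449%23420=4449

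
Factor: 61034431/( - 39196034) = - 2^( - 1 )*223^1*273697^1*19598017^( - 1)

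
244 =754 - 510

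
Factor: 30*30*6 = 5400 = 2^3*3^3 * 5^2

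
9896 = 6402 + 3494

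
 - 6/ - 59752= 3/29876=0.00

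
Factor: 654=2^1*3^1*109^1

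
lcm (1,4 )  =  4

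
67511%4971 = 2888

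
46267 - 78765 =  -  32498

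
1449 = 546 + 903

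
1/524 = 1/524=0.00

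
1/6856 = 1/6856=0.00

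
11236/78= 5618/39= 144.05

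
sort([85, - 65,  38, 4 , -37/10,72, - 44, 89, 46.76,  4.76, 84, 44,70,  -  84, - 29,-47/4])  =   [  -  84,-65,-44, - 29,-47/4, - 37/10, 4,  4.76,38,44,46.76,  70,72 , 84,85,89]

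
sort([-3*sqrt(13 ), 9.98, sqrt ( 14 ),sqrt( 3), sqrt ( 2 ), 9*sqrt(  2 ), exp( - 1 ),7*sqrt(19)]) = [ - 3*sqrt( 13), exp( - 1), sqrt( 2), sqrt(3) , sqrt(14), 9.98, 9*sqrt(2),7 *sqrt( 19) ] 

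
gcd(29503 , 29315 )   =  1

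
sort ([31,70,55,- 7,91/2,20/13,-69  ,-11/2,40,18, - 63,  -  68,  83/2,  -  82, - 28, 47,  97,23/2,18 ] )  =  [  -  82, - 69, - 68,  -  63,  -  28, - 7,- 11/2,20/13 , 23/2,  18,18,31, 40, 83/2, 91/2,47, 55, 70,97 ]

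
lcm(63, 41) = 2583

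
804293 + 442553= 1246846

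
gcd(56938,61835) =83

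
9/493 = 9/493 = 0.02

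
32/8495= 32/8495 = 0.00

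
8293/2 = 8293/2 = 4146.50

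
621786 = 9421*66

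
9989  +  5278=15267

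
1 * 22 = 22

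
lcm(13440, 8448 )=295680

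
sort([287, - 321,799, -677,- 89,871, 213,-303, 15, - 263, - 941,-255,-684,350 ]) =[ - 941, - 684, - 677,-321, - 303,-263 , - 255,-89,15,213,287,  350,799, 871] 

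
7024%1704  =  208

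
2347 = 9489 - 7142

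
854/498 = 1+178/249  =  1.71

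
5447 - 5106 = 341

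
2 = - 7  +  9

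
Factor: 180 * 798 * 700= 100548000 = 2^5 * 3^3 * 5^3* 7^2*19^1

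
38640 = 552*70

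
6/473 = 6/473 = 0.01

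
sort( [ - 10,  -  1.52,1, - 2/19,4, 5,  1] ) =[ - 10, - 1.52, - 2/19,1,  1,4,5] 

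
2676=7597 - 4921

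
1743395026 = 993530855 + 749864171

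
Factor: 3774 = 2^1*3^1*17^1*37^1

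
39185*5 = 195925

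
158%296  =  158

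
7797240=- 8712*( - 895 ) 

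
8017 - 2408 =5609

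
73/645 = 73/645 = 0.11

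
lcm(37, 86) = 3182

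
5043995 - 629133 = 4414862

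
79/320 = 79/320 = 0.25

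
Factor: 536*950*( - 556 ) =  - 283115200 = -2^6*5^2*19^1*67^1 * 139^1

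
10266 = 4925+5341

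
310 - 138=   172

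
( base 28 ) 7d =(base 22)9b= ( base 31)6n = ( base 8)321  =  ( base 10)209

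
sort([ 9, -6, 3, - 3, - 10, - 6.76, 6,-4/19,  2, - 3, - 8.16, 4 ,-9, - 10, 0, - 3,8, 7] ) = [ - 10, - 10,-9, - 8.16,-6.76 ,-6, - 3, - 3, - 3, - 4/19, 0,2,3, 4, 6,7, 8,9 ]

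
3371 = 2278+1093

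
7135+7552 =14687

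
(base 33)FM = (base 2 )1000000101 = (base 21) 13D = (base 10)517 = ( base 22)11b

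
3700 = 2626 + 1074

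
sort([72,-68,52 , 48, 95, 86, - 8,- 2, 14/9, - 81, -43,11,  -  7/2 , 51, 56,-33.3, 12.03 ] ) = [-81,-68 ,-43, - 33.3, - 8, - 7/2,  -  2, 14/9,11,12.03, 48, 51, 52,56, 72,86, 95 ]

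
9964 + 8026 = 17990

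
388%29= 11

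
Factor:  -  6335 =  - 5^1*7^1*181^1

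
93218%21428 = 7506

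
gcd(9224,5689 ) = 1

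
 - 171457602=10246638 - 181704240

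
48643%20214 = 8215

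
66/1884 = 11/314 = 0.04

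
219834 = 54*4071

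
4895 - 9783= -4888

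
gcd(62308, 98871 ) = 1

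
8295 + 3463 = 11758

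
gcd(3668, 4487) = 7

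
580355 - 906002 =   -  325647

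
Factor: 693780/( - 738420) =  - 373/397 = - 373^1*397^ (  -  1)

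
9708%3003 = 699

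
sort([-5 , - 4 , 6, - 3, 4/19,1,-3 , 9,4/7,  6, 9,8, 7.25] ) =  [ - 5,  -  4, -3, - 3,4/19 , 4/7,  1, 6,6,7.25,8, 9,9 ]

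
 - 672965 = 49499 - 722464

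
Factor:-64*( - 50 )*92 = 2^9*5^2*23^1 = 294400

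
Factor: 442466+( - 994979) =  -3^1*13^1*31^1*457^1 = - 552513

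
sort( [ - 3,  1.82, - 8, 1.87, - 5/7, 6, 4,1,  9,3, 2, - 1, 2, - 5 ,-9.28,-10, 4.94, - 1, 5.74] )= [ - 10, - 9.28,  -  8, - 5, - 3, - 1, - 1, - 5/7, 1, 1.82,1.87, 2, 2, 3,4, 4.94, 5.74,6, 9] 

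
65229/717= 21743/239 = 90.97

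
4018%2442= 1576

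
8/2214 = 4/1107 = 0.00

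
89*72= 6408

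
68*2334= 158712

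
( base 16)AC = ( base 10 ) 172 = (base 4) 2230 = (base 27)6a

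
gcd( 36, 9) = 9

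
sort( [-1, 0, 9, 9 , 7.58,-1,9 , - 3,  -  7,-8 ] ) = [  -  8,-7, - 3, - 1,  -  1 , 0, 7.58, 9, 9, 9 ]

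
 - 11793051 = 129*( - 91419 )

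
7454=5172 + 2282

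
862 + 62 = 924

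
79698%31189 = 17320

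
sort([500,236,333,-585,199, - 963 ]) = [ - 963, - 585,  199, 236,333,500]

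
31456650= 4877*6450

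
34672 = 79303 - 44631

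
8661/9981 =2887/3327 = 0.87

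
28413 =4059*7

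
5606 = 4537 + 1069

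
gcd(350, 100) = 50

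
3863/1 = 3863 = 3863.00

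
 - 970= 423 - 1393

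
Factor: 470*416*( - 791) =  - 2^6*  5^1 * 7^1*13^1*47^1*113^1 = - 154656320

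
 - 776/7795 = -776/7795 = - 0.10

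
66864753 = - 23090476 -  - 89955229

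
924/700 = 1 + 8/25 = 1.32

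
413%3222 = 413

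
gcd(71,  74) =1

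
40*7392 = 295680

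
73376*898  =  65891648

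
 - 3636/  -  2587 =1 + 1049/2587 = 1.41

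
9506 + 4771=14277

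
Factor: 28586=2^1* 14293^1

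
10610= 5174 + 5436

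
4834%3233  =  1601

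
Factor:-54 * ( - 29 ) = 1566 = 2^1*3^3 * 29^1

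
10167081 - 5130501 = 5036580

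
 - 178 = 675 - 853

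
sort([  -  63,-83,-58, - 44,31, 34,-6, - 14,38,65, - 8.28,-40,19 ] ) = [ - 83,  -  63,-58 ,-44,  -  40,  -  14,  -  8.28,  -  6, 19,31,34,38,65] 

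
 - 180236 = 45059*( - 4)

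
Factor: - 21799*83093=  - 1811344307 = - 21799^1*83093^1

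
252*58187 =14663124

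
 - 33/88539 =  - 1 + 2682/2683 = -0.00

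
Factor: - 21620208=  - 2^4*3^1*450421^1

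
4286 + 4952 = 9238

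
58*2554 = 148132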